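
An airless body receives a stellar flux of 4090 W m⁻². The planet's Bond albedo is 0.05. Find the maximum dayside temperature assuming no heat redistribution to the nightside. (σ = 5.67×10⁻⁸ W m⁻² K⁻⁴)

With no redistribution each surface element balances locally: S(1−A) = σT⁴.
T = [4090 × 0.95 / 5.67×10⁻⁸]^(1/4) = (6.85×10¹⁰)^(1/4) = 512 K.

T_ss ≈ 512 K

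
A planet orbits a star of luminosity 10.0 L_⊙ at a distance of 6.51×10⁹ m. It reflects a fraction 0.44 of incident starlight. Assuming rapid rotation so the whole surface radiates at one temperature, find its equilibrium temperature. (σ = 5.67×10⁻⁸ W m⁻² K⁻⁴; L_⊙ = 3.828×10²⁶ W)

T_eq ≈ 2050 K

L = 10.0 × 3.828×10²⁶ = 3.83×10²⁷ W.
Flux: S = L/(4πd²) = 3.83×10²⁷/(4π×(6.51×10⁹)²) = 7.19×10⁶ W m⁻².
Energy balance: absorbed = emitted ⇒ πR²·S(1−A) = 4πR²·σT_eq⁴, so T_eq⁴ = S(1−A)/(4σ).
T_eq = [7.19×10⁶ × 0.56 / (4 × 5.67×10⁻⁸)]^(1/4) = (1.77×10¹³)^(1/4) = 2050 K.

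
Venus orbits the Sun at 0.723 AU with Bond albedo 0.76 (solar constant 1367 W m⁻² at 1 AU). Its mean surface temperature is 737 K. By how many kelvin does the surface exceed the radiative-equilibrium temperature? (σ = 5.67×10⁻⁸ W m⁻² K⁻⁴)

ΔT ≈ 507.6 K

S = 1367/0.723² = 2615 W m⁻².
T_eq = [S(1−A)/(4σ)]^(1/4) = [2615×0.24/(4×5.67×10⁻⁸)]^(1/4) = 229.4 K.
ΔT = T_surf − T_eq = 737 − 229.4.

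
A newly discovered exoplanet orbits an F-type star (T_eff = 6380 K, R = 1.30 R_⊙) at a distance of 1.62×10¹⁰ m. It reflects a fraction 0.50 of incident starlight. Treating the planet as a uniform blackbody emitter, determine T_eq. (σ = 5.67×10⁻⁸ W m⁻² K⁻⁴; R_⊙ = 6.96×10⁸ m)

T_eq ≈ 897 K

R_⋆ = 1.30 × 6.96×10⁸ = 9.05×10⁸ m.
L = 4πR_⋆²σT_⋆⁴ = 4π(9.05×10⁸)² × 5.67×10⁻⁸ × (6380)⁴ = 9.66×10²⁶ W.
S = L/(4πd²) = 2.93×10⁵ W m⁻².
Energy balance: absorbed = emitted ⇒ πR²·S(1−A) = 4πR²·σT_eq⁴, so T_eq⁴ = S(1−A)/(4σ).
T_eq = [2.93×10⁵ × 0.50 / (4 × 5.67×10⁻⁸)]^(1/4) = (6.46×10¹¹)^(1/4) = 897 K.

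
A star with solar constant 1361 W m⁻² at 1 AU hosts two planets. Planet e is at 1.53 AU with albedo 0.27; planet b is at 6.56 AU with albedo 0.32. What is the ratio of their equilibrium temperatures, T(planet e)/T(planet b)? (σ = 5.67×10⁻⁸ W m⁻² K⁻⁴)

T₁/T₂ ≈ 2.108

T_eq = [S₀(1−A)/(4σd²)]^(1/4), so T ∝ (1−A)^(1/4) / √d.
T₁ = [1361×0.73/(4×5.67×10⁻⁸×1.53²)]^(1/4) = 207.99 K.
T₂ = [1361×0.68/(4×5.67×10⁻⁸×6.56²)]^(1/4) = 98.68 K.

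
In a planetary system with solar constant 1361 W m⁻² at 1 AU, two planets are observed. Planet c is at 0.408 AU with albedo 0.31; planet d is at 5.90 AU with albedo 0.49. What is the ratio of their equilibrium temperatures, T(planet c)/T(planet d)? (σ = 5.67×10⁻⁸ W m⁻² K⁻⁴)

T₁/T₂ ≈ 4.101

T_eq = [S₀(1−A)/(4σd²)]^(1/4), so T ∝ (1−A)^(1/4) / √d.
T₁ = [1361×0.69/(4×5.67×10⁻⁸×0.408²)]^(1/4) = 397.13 K.
T₂ = [1361×0.51/(4×5.67×10⁻⁸×5.90²)]^(1/4) = 96.83 K.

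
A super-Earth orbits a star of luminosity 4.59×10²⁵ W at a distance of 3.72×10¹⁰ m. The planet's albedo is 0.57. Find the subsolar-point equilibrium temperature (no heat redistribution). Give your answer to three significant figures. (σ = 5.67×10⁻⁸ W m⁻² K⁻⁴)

Flux: S = L/(4πd²) = 4.59×10²⁵/(4π×(3.72×10¹⁰)²) = 2640 W m⁻².
At the subsolar point the surface absorbs S(1−A) and emits σT⁴ per unit area — no factor of 4, since only the local patch is in balance.
T = [2640 × 0.43 / 5.67×10⁻⁸]^(1/4) = (2.00×10¹⁰)^(1/4) = 376 K.

T_ss ≈ 376 K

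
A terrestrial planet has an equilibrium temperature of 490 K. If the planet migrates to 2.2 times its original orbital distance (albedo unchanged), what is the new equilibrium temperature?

T_eq ∝ L^(1/4) · d^(−1/2).
T′ = 490 / 2.2^(1/2) = 330 K.

T_eq ≈ 330 K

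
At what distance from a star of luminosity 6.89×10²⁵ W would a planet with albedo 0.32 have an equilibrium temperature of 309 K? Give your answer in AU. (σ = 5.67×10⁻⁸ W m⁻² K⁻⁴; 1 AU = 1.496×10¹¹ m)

From T_eq⁴ = L(1−A)/(16πσd²): d = √[L(1−A)/(16πσT_eq⁴)].
d = √[6.89×10²⁵ × 0.68 / (16π × 5.67×10⁻⁸ × (309)⁴)] = 4.25×10¹⁰ m = 0.284 AU.

d ≈ 0.284 AU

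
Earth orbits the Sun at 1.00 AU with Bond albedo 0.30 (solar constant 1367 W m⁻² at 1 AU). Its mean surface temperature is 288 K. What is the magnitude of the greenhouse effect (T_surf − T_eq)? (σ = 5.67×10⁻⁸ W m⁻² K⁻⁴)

S = 1367/1.00² = 1367 W m⁻².
T_eq = [S(1−A)/(4σ)]^(1/4) = [1367×0.70/(4×5.67×10⁻⁸)]^(1/4) = 254.9 K.
ΔT = T_surf − T_eq = 288 − 254.9.

ΔT ≈ 33.1 K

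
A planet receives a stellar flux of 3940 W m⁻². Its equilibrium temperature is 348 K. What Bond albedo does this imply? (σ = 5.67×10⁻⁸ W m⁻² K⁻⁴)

From T_eq⁴ = S(1−A)/(4σ): 1−A = 4σT_eq⁴/S.
1−A = 4 × 5.67×10⁻⁸ × (348)⁴ / 3940 = 0.844.

A ≈ 0.16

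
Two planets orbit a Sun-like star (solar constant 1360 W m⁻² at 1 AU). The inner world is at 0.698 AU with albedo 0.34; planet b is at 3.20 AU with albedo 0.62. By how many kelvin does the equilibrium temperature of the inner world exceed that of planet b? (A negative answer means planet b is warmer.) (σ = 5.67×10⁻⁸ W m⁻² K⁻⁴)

ΔT ≈ 178.1 K

T_eq = [S₀(1−A)/(4σd²)]^(1/4), so T ∝ (1−A)^(1/4) / √d.
T₁ = [1360×0.66/(4×5.67×10⁻⁸×0.698²)]^(1/4) = 300.21 K.
T₂ = [1360×0.38/(4×5.67×10⁻⁸×3.20²)]^(1/4) = 122.14 K.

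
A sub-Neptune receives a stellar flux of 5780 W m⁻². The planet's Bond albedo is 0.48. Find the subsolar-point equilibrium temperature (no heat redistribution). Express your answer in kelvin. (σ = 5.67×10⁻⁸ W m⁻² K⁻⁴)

T_ss ≈ 480 K

At the subsolar point the surface absorbs S(1−A) and emits σT⁴ per unit area — no factor of 4, since only the local patch is in balance.
T = [5780 × 0.52 / 5.67×10⁻⁸]^(1/4) = (5.30×10¹⁰)^(1/4) = 480 K.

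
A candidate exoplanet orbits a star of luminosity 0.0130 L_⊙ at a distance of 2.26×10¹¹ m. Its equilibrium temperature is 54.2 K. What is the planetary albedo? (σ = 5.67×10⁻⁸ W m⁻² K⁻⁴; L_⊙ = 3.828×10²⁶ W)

L = 0.0130 × 3.828×10²⁶ = 4.98×10²⁴ W.
Flux: S = L/(4πd²) = 4.98×10²⁴/(4π×(2.26×10¹¹)²) = 7.75 W m⁻².
From T_eq⁴ = S(1−A)/(4σ): 1−A = 4σT_eq⁴/S.
1−A = 4 × 5.67×10⁻⁸ × (54.2)⁴ / 7.75 = 0.252.

A ≈ 0.75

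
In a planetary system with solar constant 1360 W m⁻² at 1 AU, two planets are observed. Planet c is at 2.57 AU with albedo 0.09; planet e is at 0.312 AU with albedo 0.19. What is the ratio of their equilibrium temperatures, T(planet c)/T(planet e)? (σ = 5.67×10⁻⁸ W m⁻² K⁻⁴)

T₁/T₂ ≈ 0.359

T_eq = [S₀(1−A)/(4σd²)]^(1/4), so T ∝ (1−A)^(1/4) / √d.
T₁ = [1360×0.91/(4×5.67×10⁻⁸×2.57²)]^(1/4) = 169.54 K.
T₂ = [1360×0.81/(4×5.67×10⁻⁸×0.312²)]^(1/4) = 472.63 K.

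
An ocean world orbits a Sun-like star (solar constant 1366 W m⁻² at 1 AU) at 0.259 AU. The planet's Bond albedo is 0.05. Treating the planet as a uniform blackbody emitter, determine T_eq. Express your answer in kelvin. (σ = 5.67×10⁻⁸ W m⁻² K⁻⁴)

T_eq ≈ 540 K

Flux at 0.259 AU: S = 1366/0.259² = 2.04×10⁴ W m⁻².
Energy balance: absorbed = emitted ⇒ πR²·S(1−A) = 4πR²·σT_eq⁴, so T_eq⁴ = S(1−A)/(4σ).
T_eq = [2.04×10⁴ × 0.95 / (4 × 5.67×10⁻⁸)]^(1/4) = (8.53×10¹⁰)^(1/4) = 540 K.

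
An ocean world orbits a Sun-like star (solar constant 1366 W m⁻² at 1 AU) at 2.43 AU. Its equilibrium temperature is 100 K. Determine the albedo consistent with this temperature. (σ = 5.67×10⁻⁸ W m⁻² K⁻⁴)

A ≈ 0.90

Flux at 2.43 AU: S = 1366/2.43² = 231 W m⁻².
From T_eq⁴ = S(1−A)/(4σ): 1−A = 4σT_eq⁴/S.
1−A = 4 × 5.67×10⁻⁸ × (100)⁴ / 231 = 0.098.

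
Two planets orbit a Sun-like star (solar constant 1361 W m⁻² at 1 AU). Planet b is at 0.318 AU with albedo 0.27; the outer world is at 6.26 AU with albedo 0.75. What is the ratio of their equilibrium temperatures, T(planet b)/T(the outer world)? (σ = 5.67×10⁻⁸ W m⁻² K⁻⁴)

T₁/T₂ ≈ 5.800

T_eq = [S₀(1−A)/(4σd²)]^(1/4), so T ∝ (1−A)^(1/4) / √d.
T₁ = [1361×0.73/(4×5.67×10⁻⁸×0.318²)]^(1/4) = 456.22 K.
T₂ = [1361×0.25/(4×5.67×10⁻⁸×6.26²)]^(1/4) = 78.66 K.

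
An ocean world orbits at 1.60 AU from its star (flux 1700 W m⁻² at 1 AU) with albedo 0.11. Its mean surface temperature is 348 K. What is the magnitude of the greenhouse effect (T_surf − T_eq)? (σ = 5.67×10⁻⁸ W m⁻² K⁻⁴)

S = 1700/1.60² = 664.1 W m⁻².
T_eq = [S(1−A)/(4σ)]^(1/4) = [664.1×0.89/(4×5.67×10⁻⁸)]^(1/4) = 225.9 K.
ΔT = T_surf − T_eq = 348 − 225.9.

ΔT ≈ 122.1 K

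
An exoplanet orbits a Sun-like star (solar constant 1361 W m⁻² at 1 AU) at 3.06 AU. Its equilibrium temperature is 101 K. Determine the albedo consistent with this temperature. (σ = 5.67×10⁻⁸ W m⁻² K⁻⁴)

A ≈ 0.84

Flux at 3.06 AU: S = 1361/3.06² = 145 W m⁻².
From T_eq⁴ = S(1−A)/(4σ): 1−A = 4σT_eq⁴/S.
1−A = 4 × 5.67×10⁻⁸ × (101)⁴ / 145 = 0.162.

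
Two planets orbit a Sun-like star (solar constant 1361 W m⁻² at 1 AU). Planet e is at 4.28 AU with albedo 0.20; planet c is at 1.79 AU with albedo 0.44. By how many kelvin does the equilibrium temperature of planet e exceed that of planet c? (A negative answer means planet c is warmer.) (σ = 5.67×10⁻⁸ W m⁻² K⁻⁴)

ΔT ≈ -52.7 K

T_eq = [S₀(1−A)/(4σd²)]^(1/4), so T ∝ (1−A)^(1/4) / √d.
T₁ = [1361×0.80/(4×5.67×10⁻⁸×4.28²)]^(1/4) = 127.23 K.
T₂ = [1361×0.56/(4×5.67×10⁻⁸×1.79²)]^(1/4) = 179.96 K.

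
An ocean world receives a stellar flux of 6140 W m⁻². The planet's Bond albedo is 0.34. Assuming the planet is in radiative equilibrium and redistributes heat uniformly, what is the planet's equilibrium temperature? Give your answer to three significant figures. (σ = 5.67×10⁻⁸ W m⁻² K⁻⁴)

Energy balance: absorbed = emitted ⇒ πR²·S(1−A) = 4πR²·σT_eq⁴, so T_eq⁴ = S(1−A)/(4σ).
T_eq = [6140 × 0.66 / (4 × 5.67×10⁻⁸)]^(1/4) = (1.79×10¹⁰)^(1/4) = 366 K.

T_eq ≈ 366 K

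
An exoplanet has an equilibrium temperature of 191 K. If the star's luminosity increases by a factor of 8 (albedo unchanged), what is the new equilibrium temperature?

T_eq ∝ L^(1/4) · d^(−1/2).
T′ = 191 × 8^(1/4) = 321 K.

T_eq ≈ 321 K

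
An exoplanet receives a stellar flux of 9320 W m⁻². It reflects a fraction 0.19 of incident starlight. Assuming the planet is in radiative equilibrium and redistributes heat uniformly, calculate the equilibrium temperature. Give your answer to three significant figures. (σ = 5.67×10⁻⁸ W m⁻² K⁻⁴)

Energy balance: absorbed = emitted ⇒ πR²·S(1−A) = 4πR²·σT_eq⁴, so T_eq⁴ = S(1−A)/(4σ).
T_eq = [9320 × 0.81 / (4 × 5.67×10⁻⁸)]^(1/4) = (3.33×10¹⁰)^(1/4) = 427 K.

T_eq ≈ 427 K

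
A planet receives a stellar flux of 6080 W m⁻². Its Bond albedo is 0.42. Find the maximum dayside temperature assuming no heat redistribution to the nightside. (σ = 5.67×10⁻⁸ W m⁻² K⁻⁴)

T_ss ≈ 499 K

With no redistribution each surface element balances locally: S(1−A) = σT⁴.
T = [6080 × 0.58 / 5.67×10⁻⁸]^(1/4) = (6.22×10¹⁰)^(1/4) = 499 K.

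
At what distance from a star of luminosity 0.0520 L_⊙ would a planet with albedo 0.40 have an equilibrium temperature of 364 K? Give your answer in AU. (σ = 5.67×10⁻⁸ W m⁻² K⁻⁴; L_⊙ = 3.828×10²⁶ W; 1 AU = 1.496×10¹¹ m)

d ≈ 0.103 AU

L = 0.0520 × 3.828×10²⁶ = 1.99×10²⁵ W.
From T_eq⁴ = L(1−A)/(16πσd²): d = √[L(1−A)/(16πσT_eq⁴)].
d = √[1.99×10²⁵ × 0.60 / (16π × 5.67×10⁻⁸ × (364)⁴)] = 1.55×10¹⁰ m = 0.103 AU.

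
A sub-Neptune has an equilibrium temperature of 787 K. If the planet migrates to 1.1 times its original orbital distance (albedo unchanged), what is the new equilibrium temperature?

T_eq ∝ L^(1/4) · d^(−1/2).
T′ = 787 / 1.1^(1/2) = 750 K.

T_eq ≈ 750 K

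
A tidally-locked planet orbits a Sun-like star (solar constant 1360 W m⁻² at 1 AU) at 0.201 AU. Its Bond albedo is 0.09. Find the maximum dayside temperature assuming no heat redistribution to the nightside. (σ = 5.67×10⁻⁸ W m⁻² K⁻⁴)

T_ss ≈ 857 K

Flux at 0.201 AU: S = 1360/0.201² = 3.37×10⁴ W m⁻².
With no redistribution each surface element balances locally: S(1−A) = σT⁴.
T = [3.37×10⁴ × 0.91 / 5.67×10⁻⁸]^(1/4) = (5.40×10¹¹)^(1/4) = 857 K.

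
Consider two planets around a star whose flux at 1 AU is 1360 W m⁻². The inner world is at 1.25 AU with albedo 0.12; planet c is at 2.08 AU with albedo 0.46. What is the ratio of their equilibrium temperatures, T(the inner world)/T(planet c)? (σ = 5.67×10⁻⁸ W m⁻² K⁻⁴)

T₁/T₂ ≈ 1.457

T_eq = [S₀(1−A)/(4σd²)]^(1/4), so T ∝ (1−A)^(1/4) / √d.
T₁ = [1360×0.88/(4×5.67×10⁻⁸×1.25²)]^(1/4) = 241.07 K.
T₂ = [1360×0.54/(4×5.67×10⁻⁸×2.08²)]^(1/4) = 165.40 K.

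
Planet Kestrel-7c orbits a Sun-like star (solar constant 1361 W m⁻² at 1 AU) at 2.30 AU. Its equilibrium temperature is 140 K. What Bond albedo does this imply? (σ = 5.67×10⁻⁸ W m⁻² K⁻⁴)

Flux at 2.30 AU: S = 1361/2.30² = 257 W m⁻².
From T_eq⁴ = S(1−A)/(4σ): 1−A = 4σT_eq⁴/S.
1−A = 4 × 5.67×10⁻⁸ × (140)⁴ / 257 = 0.339.

A ≈ 0.66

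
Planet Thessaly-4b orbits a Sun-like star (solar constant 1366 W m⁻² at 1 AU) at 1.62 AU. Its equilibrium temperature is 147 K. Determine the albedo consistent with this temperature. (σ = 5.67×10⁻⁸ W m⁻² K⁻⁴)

A ≈ 0.80

Flux at 1.62 AU: S = 1366/1.62² = 520 W m⁻².
From T_eq⁴ = S(1−A)/(4σ): 1−A = 4σT_eq⁴/S.
1−A = 4 × 5.67×10⁻⁸ × (147)⁴ / 520 = 0.203.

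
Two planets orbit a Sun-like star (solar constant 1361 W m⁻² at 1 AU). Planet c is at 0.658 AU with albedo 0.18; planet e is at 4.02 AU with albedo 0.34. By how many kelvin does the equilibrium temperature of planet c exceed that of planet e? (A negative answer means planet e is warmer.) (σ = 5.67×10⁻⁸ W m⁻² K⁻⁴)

ΔT ≈ 201.4 K

T_eq = [S₀(1−A)/(4σd²)]^(1/4), so T ∝ (1−A)^(1/4) / √d.
T₁ = [1361×0.82/(4×5.67×10⁻⁸×0.658²)]^(1/4) = 326.51 K.
T₂ = [1361×0.66/(4×5.67×10⁻⁸×4.02²)]^(1/4) = 125.12 K.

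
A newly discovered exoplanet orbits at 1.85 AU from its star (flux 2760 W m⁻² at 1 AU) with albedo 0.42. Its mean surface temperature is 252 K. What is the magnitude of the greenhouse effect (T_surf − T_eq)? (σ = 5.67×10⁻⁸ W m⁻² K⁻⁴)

S = 2760/1.85² = 806.4 W m⁻².
T_eq = [S(1−A)/(4σ)]^(1/4) = [806.4×0.58/(4×5.67×10⁻⁸)]^(1/4) = 213.1 K.
ΔT = T_surf − T_eq = 252 − 213.1.

ΔT ≈ 38.9 K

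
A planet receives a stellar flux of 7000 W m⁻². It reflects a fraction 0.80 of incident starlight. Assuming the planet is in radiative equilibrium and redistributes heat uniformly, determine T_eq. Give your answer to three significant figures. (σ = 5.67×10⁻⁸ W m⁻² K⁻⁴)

Energy balance: absorbed = emitted ⇒ πR²·S(1−A) = 4πR²·σT_eq⁴, so T_eq⁴ = S(1−A)/(4σ).
T_eq = [7000 × 0.20 / (4 × 5.67×10⁻⁸)]^(1/4) = (6.17×10⁹)^(1/4) = 280 K.

T_eq ≈ 280 K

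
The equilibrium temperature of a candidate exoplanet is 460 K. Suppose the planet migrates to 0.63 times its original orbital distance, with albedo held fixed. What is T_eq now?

T_eq ≈ 580 K

T_eq ∝ L^(1/4) · d^(−1/2).
T′ = 460 / 0.63^(1/2) = 580 K.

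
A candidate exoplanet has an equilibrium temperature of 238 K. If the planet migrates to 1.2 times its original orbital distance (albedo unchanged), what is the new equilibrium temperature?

T_eq ∝ L^(1/4) · d^(−1/2).
T′ = 238 / 1.2^(1/2) = 217 K.

T_eq ≈ 217 K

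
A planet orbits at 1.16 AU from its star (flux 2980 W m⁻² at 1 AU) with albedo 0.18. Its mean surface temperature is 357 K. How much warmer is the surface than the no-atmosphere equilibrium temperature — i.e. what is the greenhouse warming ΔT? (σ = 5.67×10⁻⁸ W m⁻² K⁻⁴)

ΔT ≈ 57.9 K

S = 2980/1.16² = 2215 W m⁻².
T_eq = [S(1−A)/(4σ)]^(1/4) = [2215×0.82/(4×5.67×10⁻⁸)]^(1/4) = 299.1 K.
ΔT = T_surf − T_eq = 357 − 299.1.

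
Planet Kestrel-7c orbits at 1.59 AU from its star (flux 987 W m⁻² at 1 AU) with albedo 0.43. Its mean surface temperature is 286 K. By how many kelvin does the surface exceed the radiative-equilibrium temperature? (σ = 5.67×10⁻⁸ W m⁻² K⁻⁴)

ΔT ≈ 109.0 K

S = 987/1.59² = 390.4 W m⁻².
T_eq = [S(1−A)/(4σ)]^(1/4) = [390.4×0.57/(4×5.67×10⁻⁸)]^(1/4) = 177.0 K.
ΔT = T_surf − T_eq = 286 − 177.0.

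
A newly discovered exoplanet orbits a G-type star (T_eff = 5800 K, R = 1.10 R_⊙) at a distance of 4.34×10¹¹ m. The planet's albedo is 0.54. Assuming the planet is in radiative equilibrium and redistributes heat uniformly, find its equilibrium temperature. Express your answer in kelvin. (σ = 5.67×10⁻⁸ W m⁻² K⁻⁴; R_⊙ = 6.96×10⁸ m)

T_eq ≈ 142 K

R_⋆ = 1.10 × 6.96×10⁸ = 7.66×10⁸ m.
L = 4πR_⋆²σT_⋆⁴ = 4π(7.66×10⁸)² × 5.67×10⁻⁸ × (5800)⁴ = 4.73×10²⁶ W.
S = L/(4πd²) = 200 W m⁻².
Energy balance: absorbed = emitted ⇒ πR²·S(1−A) = 4πR²·σT_eq⁴, so T_eq⁴ = S(1−A)/(4σ).
T_eq = [200 × 0.46 / (4 × 5.67×10⁻⁸)]^(1/4) = (4.05×10⁸)^(1/4) = 142 K.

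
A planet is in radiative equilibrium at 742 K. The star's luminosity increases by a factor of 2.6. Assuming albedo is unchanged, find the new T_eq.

T_eq ∝ L^(1/4) · d^(−1/2).
T′ = 742 × 2.6^(1/4) = 942 K.

T_eq ≈ 942 K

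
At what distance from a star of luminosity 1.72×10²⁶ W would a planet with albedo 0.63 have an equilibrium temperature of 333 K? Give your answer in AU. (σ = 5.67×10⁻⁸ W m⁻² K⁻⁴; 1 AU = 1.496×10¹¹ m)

d ≈ 0.285 AU

From T_eq⁴ = L(1−A)/(16πσd²): d = √[L(1−A)/(16πσT_eq⁴)].
d = √[1.72×10²⁶ × 0.37 / (16π × 5.67×10⁻⁸ × (333)⁴)] = 4.26×10¹⁰ m = 0.285 AU.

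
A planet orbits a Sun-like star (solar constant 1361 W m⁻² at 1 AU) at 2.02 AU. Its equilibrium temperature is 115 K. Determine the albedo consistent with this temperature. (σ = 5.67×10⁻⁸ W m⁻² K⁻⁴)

Flux at 2.02 AU: S = 1361/2.02² = 334 W m⁻².
From T_eq⁴ = S(1−A)/(4σ): 1−A = 4σT_eq⁴/S.
1−A = 4 × 5.67×10⁻⁸ × (115)⁴ / 334 = 0.119.

A ≈ 0.88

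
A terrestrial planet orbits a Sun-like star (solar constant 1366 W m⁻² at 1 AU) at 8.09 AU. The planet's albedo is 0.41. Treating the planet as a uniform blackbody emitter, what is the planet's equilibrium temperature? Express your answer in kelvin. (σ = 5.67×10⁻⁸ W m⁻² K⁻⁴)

T_eq ≈ 85.8 K

Flux at 8.09 AU: S = 1366/8.09² = 20.9 W m⁻².
Energy balance: absorbed = emitted ⇒ πR²·S(1−A) = 4πR²·σT_eq⁴, so T_eq⁴ = S(1−A)/(4σ).
T_eq = [20.9 × 0.59 / (4 × 5.67×10⁻⁸)]^(1/4) = (5.43×10⁷)^(1/4) = 85.8 K.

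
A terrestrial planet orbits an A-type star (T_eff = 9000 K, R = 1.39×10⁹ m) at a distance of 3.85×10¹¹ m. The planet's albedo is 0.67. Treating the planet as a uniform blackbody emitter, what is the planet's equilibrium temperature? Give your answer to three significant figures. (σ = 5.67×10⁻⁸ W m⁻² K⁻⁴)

L = 4πR_⋆²σT_⋆⁴ = 4π(1.39×10⁹)² × 5.67×10⁻⁸ × (9000)⁴ = 9.03×10²⁷ W.
S = L/(4πd²) = 4850 W m⁻².
Energy balance: absorbed = emitted ⇒ πR²·S(1−A) = 4πR²·σT_eq⁴, so T_eq⁴ = S(1−A)/(4σ).
T_eq = [4850 × 0.33 / (4 × 5.67×10⁻⁸)]^(1/4) = (7.06×10⁹)^(1/4) = 290 K.

T_eq ≈ 290 K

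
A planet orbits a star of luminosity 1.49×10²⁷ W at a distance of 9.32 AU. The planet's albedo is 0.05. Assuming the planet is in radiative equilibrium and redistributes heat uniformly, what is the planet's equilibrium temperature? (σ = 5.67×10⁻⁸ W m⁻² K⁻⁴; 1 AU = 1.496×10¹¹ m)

T_eq ≈ 126 K

d = 9.32 AU = 1.39×10¹² m.
Flux: S = L/(4πd²) = 1.49×10²⁷/(4π×(1.39×10¹²)²) = 61.0 W m⁻².
Energy balance: absorbed = emitted ⇒ πR²·S(1−A) = 4πR²·σT_eq⁴, so T_eq⁴ = S(1−A)/(4σ).
T_eq = [61.0 × 0.95 / (4 × 5.67×10⁻⁸)]^(1/4) = (2.55×10⁸)^(1/4) = 126 K.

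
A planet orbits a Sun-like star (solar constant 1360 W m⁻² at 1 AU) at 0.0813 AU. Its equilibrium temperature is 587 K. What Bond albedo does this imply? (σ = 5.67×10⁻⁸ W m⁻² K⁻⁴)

Flux at 0.0813 AU: S = 1360/0.0813² = 2.06×10⁵ W m⁻².
From T_eq⁴ = S(1−A)/(4σ): 1−A = 4σT_eq⁴/S.
1−A = 4 × 5.67×10⁻⁸ × (587)⁴ / 2.06×10⁵ = 0.131.

A ≈ 0.87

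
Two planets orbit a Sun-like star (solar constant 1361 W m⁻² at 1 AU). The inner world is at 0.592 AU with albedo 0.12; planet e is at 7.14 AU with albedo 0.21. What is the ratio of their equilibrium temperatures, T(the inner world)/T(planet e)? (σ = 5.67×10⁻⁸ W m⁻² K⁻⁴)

T_eq = [S₀(1−A)/(4σd²)]^(1/4), so T ∝ (1−A)^(1/4) / √d.
T₁ = [1361×0.88/(4×5.67×10⁻⁸×0.592²)]^(1/4) = 350.36 K.
T₂ = [1361×0.79/(4×5.67×10⁻⁸×7.14²)]^(1/4) = 98.20 K.

T₁/T₂ ≈ 3.568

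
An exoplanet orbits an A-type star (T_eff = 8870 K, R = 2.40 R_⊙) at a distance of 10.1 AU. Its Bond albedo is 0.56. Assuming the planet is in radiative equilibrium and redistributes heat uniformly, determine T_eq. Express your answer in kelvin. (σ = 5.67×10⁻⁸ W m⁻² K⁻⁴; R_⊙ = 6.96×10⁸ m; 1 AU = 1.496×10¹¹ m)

T_eq ≈ 170 K

R_⋆ = 2.40 × 6.96×10⁸ = 1.67×10⁹ m.
d = 10.1 AU = 1.51×10¹² m.
L = 4πR_⋆²σT_⋆⁴ = 4π(1.67×10⁹)² × 5.67×10⁻⁸ × (8870)⁴ = 1.23×10²⁸ W.
S = L/(4πd²) = 429 W m⁻².
Energy balance: absorbed = emitted ⇒ πR²·S(1−A) = 4πR²·σT_eq⁴, so T_eq⁴ = S(1−A)/(4σ).
T_eq = [429 × 0.44 / (4 × 5.67×10⁻⁸)]^(1/4) = (8.32×10⁸)^(1/4) = 170 K.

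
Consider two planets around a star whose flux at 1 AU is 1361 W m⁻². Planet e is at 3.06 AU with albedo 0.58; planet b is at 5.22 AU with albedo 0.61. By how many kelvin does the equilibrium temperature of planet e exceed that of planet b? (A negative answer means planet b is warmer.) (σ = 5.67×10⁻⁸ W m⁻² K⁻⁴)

T_eq = [S₀(1−A)/(4σd²)]^(1/4), so T ∝ (1−A)^(1/4) / √d.
T₁ = [1361×0.42/(4×5.67×10⁻⁸×3.06²)]^(1/4) = 128.09 K.
T₂ = [1361×0.39/(4×5.67×10⁻⁸×5.22²)]^(1/4) = 96.27 K.

ΔT ≈ 31.8 K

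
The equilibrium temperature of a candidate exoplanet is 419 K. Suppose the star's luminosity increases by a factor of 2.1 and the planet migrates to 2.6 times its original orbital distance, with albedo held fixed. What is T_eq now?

T_eq ∝ L^(1/4) · d^(−1/2).
T′ = 419 × 2.1^(1/4) / 2.6^(1/2) = 313 K.

T_eq ≈ 313 K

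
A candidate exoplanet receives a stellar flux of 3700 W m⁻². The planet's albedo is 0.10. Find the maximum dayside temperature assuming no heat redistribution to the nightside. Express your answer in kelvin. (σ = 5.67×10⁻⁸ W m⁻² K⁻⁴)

With no redistribution each surface element balances locally: S(1−A) = σT⁴.
T = [3700 × 0.90 / 5.67×10⁻⁸]^(1/4) = (5.87×10¹⁰)^(1/4) = 492 K.

T_ss ≈ 492 K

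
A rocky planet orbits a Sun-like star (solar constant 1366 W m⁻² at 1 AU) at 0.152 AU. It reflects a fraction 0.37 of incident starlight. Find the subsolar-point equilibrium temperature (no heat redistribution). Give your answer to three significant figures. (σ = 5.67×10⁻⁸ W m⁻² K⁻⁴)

Flux at 0.152 AU: S = 1366/0.152² = 5.91×10⁴ W m⁻².
At the subsolar point the surface absorbs S(1−A) and emits σT⁴ per unit area — no factor of 4, since only the local patch is in balance.
T = [5.91×10⁴ × 0.63 / 5.67×10⁻⁸]^(1/4) = (6.57×10¹¹)^(1/4) = 900 K.

T_ss ≈ 900 K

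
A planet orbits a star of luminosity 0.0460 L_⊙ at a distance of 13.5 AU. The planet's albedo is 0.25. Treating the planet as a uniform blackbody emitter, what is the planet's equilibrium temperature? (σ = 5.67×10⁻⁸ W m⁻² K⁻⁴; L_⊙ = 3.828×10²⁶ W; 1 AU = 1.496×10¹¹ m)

d = 13.5 AU = 2.02×10¹² m.
L = 0.0460 × 3.828×10²⁶ = 1.76×10²⁵ W.
Flux: S = L/(4πd²) = 1.76×10²⁵/(4π×(2.02×10¹²)²) = 0.344 W m⁻².
Energy balance: absorbed = emitted ⇒ πR²·S(1−A) = 4πR²·σT_eq⁴, so T_eq⁴ = S(1−A)/(4σ).
T_eq = [0.344 × 0.75 / (4 × 5.67×10⁻⁸)]^(1/4) = (1.14×10⁶)^(1/4) = 32.6 K.

T_eq ≈ 32.6 K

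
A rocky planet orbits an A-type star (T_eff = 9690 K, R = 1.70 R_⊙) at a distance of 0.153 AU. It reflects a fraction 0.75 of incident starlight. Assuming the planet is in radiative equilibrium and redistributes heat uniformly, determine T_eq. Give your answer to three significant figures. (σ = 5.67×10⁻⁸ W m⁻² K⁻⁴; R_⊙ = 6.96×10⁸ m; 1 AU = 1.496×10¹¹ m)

R_⋆ = 1.70 × 6.96×10⁸ = 1.18×10⁹ m.
d = 0.153 AU = 2.29×10¹⁰ m.
L = 4πR_⋆²σT_⋆⁴ = 4π(1.18×10⁹)² × 5.67×10⁻⁸ × (9690)⁴ = 8.79×10²⁷ W.
S = L/(4πd²) = 1.34×10⁶ W m⁻².
Energy balance: absorbed = emitted ⇒ πR²·S(1−A) = 4πR²·σT_eq⁴, so T_eq⁴ = S(1−A)/(4σ).
T_eq = [1.34×10⁶ × 0.25 / (4 × 5.67×10⁻⁸)]^(1/4) = (1.47×10¹²)^(1/4) = 1100 K.

T_eq ≈ 1100 K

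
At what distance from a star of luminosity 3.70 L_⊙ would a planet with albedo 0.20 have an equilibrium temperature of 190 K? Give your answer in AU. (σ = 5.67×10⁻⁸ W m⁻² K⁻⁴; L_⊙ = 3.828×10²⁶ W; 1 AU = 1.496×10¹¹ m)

d ≈ 3.69 AU

L = 3.70 × 3.828×10²⁶ = 1.42×10²⁷ W.
From T_eq⁴ = L(1−A)/(16πσd²): d = √[L(1−A)/(16πσT_eq⁴)].
d = √[1.42×10²⁷ × 0.80 / (16π × 5.67×10⁻⁸ × (190)⁴)] = 5.52×10¹¹ m = 3.69 AU.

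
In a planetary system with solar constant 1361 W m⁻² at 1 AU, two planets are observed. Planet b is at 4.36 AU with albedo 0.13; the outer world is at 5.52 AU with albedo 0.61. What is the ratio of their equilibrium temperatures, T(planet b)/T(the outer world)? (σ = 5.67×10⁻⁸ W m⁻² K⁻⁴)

T₁/T₂ ≈ 1.375

T_eq = [S₀(1−A)/(4σd²)]^(1/4), so T ∝ (1−A)^(1/4) / √d.
T₁ = [1361×0.87/(4×5.67×10⁻⁸×4.36²)]^(1/4) = 128.73 K.
T₂ = [1361×0.39/(4×5.67×10⁻⁸×5.52²)]^(1/4) = 93.62 K.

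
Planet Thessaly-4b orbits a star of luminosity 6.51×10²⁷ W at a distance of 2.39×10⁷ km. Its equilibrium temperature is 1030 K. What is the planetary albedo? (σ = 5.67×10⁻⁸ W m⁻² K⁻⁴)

A ≈ 0.72

d = 2.39×10⁷ km = 2.39×10¹⁰ m.
Flux: S = L/(4πd²) = 6.51×10²⁷/(4π×(2.39×10¹⁰)²) = 9.07×10⁵ W m⁻².
From T_eq⁴ = S(1−A)/(4σ): 1−A = 4σT_eq⁴/S.
1−A = 4 × 5.67×10⁻⁸ × (1030)⁴ / 9.07×10⁵ = 0.281.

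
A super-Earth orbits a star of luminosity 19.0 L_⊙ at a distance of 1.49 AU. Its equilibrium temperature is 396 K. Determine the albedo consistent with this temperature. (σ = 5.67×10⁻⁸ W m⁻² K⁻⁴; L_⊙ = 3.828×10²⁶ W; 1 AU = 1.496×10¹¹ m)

A ≈ 0.52

d = 1.49 AU = 2.23×10¹¹ m.
L = 19.0 × 3.828×10²⁶ = 7.27×10²⁷ W.
Flux: S = L/(4πd²) = 7.27×10²⁷/(4π×(2.23×10¹¹)²) = 1.16×10⁴ W m⁻².
From T_eq⁴ = S(1−A)/(4σ): 1−A = 4σT_eq⁴/S.
1−A = 4 × 5.67×10⁻⁸ × (396)⁴ / 1.16×10⁴ = 0.479.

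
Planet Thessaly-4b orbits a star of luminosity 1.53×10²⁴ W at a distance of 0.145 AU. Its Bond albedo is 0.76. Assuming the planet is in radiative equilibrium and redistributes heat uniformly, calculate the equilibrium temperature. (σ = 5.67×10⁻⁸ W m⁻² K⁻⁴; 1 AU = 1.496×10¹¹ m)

d = 0.145 AU = 2.17×10¹⁰ m.
Flux: S = L/(4πd²) = 1.53×10²⁴/(4π×(2.17×10¹⁰)²) = 259 W m⁻².
Energy balance: absorbed = emitted ⇒ πR²·S(1−A) = 4πR²·σT_eq⁴, so T_eq⁴ = S(1−A)/(4σ).
T_eq = [259 × 0.24 / (4 × 5.67×10⁻⁸)]^(1/4) = (2.74×10⁸)^(1/4) = 129 K.

T_eq ≈ 129 K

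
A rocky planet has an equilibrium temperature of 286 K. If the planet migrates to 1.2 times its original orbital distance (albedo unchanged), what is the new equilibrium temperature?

T_eq ∝ L^(1/4) · d^(−1/2).
T′ = 286 / 1.2^(1/2) = 261 K.

T_eq ≈ 261 K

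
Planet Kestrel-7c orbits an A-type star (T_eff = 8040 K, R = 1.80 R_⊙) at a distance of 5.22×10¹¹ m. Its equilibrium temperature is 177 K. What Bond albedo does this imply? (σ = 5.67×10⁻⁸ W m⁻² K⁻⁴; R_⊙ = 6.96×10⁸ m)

A ≈ 0.84

R_⋆ = 1.80 × 6.96×10⁸ = 1.25×10⁹ m.
L = 4πR_⋆²σT_⋆⁴ = 4π(1.25×10⁹)² × 5.67×10⁻⁸ × (8040)⁴ = 4.67×10²⁷ W.
S = L/(4πd²) = 1360 W m⁻².
From T_eq⁴ = S(1−A)/(4σ): 1−A = 4σT_eq⁴/S.
1−A = 4 × 5.67×10⁻⁸ × (177)⁴ / 1360 = 0.163.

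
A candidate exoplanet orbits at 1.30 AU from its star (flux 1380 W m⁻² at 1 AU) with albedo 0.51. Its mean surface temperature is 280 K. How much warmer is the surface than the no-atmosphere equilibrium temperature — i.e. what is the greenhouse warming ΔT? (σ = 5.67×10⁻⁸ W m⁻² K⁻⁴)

ΔT ≈ 75.1 K

S = 1380/1.30² = 816.6 W m⁻².
T_eq = [S(1−A)/(4σ)]^(1/4) = [816.6×0.49/(4×5.67×10⁻⁸)]^(1/4) = 204.9 K.
ΔT = T_surf − T_eq = 280 − 204.9.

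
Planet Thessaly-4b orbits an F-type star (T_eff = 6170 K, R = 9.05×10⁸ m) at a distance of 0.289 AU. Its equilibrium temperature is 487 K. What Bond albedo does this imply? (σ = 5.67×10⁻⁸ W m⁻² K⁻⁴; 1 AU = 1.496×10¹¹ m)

d = 0.289 AU = 4.32×10¹⁰ m.
L = 4πR_⋆²σT_⋆⁴ = 4π(9.05×10⁸)² × 5.67×10⁻⁸ × (6170)⁴ = 8.46×10²⁶ W.
S = L/(4πd²) = 3.60×10⁴ W m⁻².
From T_eq⁴ = S(1−A)/(4σ): 1−A = 4σT_eq⁴/S.
1−A = 4 × 5.67×10⁻⁸ × (487)⁴ / 3.60×10⁴ = 0.354.

A ≈ 0.65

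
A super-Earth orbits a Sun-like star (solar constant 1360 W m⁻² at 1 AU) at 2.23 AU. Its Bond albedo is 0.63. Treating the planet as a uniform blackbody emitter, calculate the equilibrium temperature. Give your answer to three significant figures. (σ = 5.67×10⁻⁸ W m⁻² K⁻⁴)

Flux at 2.23 AU: S = 1360/2.23² = 273 W m⁻².
Energy balance: absorbed = emitted ⇒ πR²·S(1−A) = 4πR²·σT_eq⁴, so T_eq⁴ = S(1−A)/(4σ).
T_eq = [273 × 0.37 / (4 × 5.67×10⁻⁸)]^(1/4) = (4.46×10⁸)^(1/4) = 145 K.

T_eq ≈ 145 K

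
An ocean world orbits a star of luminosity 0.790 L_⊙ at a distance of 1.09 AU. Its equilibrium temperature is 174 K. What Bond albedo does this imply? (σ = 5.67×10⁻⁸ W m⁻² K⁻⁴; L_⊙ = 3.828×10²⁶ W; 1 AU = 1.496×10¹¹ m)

A ≈ 0.77

d = 1.09 AU = 1.63×10¹¹ m.
L = 0.790 × 3.828×10²⁶ = 3.02×10²⁶ W.
Flux: S = L/(4πd²) = 3.02×10²⁶/(4π×(1.63×10¹¹)²) = 905 W m⁻².
From T_eq⁴ = S(1−A)/(4σ): 1−A = 4σT_eq⁴/S.
1−A = 4 × 5.67×10⁻⁸ × (174)⁴ / 905 = 0.230.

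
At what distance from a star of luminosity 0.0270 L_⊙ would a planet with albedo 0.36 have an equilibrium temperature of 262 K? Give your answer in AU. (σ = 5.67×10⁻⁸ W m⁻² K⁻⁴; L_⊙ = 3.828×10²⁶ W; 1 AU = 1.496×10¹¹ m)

L = 0.0270 × 3.828×10²⁶ = 1.03×10²⁵ W.
From T_eq⁴ = L(1−A)/(16πσd²): d = √[L(1−A)/(16πσT_eq⁴)].
d = √[1.03×10²⁵ × 0.64 / (16π × 5.67×10⁻⁸ × (262)⁴)] = 2.22×10¹⁰ m = 0.148 AU.

d ≈ 0.148 AU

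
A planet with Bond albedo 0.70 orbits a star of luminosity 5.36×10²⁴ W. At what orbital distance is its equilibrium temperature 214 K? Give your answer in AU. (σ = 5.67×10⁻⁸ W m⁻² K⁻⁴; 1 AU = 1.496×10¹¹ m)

From T_eq⁴ = L(1−A)/(16πσd²): d = √[L(1−A)/(16πσT_eq⁴)].
d = √[5.36×10²⁴ × 0.30 / (16π × 5.67×10⁻⁸ × (214)⁴)] = 1.64×10¹⁰ m = 0.110 AU.

d ≈ 0.110 AU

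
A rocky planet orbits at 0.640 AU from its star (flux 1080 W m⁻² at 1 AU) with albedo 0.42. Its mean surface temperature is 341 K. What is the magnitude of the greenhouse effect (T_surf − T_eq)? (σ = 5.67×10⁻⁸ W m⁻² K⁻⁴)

ΔT ≈ 54.4 K

S = 1080/0.640² = 2637 W m⁻².
T_eq = [S(1−A)/(4σ)]^(1/4) = [2637×0.58/(4×5.67×10⁻⁸)]^(1/4) = 286.6 K.
ΔT = T_surf − T_eq = 341 − 286.6.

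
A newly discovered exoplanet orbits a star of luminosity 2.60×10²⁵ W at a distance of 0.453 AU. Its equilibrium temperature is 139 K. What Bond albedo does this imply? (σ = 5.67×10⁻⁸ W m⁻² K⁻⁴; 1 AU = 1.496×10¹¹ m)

d = 0.453 AU = 6.78×10¹⁰ m.
Flux: S = L/(4πd²) = 2.60×10²⁵/(4π×(6.78×10¹⁰)²) = 451 W m⁻².
From T_eq⁴ = S(1−A)/(4σ): 1−A = 4σT_eq⁴/S.
1−A = 4 × 5.67×10⁻⁸ × (139)⁴ / 451 = 0.188.

A ≈ 0.81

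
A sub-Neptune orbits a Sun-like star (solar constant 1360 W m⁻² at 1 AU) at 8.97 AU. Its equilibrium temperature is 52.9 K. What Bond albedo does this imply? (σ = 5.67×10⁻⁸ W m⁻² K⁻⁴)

A ≈ 0.89

Flux at 8.97 AU: S = 1360/8.97² = 16.9 W m⁻².
From T_eq⁴ = S(1−A)/(4σ): 1−A = 4σT_eq⁴/S.
1−A = 4 × 5.67×10⁻⁸ × (52.9)⁴ / 16.9 = 0.105.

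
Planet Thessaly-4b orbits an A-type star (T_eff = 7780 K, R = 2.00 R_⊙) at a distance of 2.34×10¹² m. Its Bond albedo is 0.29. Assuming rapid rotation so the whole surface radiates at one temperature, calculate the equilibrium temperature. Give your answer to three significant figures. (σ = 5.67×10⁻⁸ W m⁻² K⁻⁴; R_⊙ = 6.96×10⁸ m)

T_eq ≈ 123 K

R_⋆ = 2.00 × 6.96×10⁸ = 1.39×10⁹ m.
L = 4πR_⋆²σT_⋆⁴ = 4π(1.39×10⁹)² × 5.67×10⁻⁸ × (7780)⁴ = 5.06×10²⁷ W.
S = L/(4πd²) = 73.5 W m⁻².
Energy balance: absorbed = emitted ⇒ πR²·S(1−A) = 4πR²·σT_eq⁴, so T_eq⁴ = S(1−A)/(4σ).
T_eq = [73.5 × 0.71 / (4 × 5.67×10⁻⁸)]^(1/4) = (2.30×10⁸)^(1/4) = 123 K.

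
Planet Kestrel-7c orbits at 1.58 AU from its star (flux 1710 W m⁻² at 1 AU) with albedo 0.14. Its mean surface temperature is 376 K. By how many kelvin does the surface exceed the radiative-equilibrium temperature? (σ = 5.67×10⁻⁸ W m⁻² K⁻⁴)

S = 1710/1.58² = 685.0 W m⁻².
T_eq = [S(1−A)/(4σ)]^(1/4) = [685.0×0.86/(4×5.67×10⁻⁸)]^(1/4) = 225.8 K.
ΔT = T_surf − T_eq = 376 − 225.8.

ΔT ≈ 150.2 K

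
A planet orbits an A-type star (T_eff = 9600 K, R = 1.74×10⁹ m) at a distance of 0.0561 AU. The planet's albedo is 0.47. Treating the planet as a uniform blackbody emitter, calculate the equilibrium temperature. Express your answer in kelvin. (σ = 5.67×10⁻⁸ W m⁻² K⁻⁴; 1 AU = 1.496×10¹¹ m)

d = 0.0561 AU = 8.39×10⁹ m.
L = 4πR_⋆²σT_⋆⁴ = 4π(1.74×10⁹)² × 5.67×10⁻⁸ × (9600)⁴ = 1.83×10²⁸ W.
S = L/(4πd²) = 2.07×10⁷ W m⁻².
Energy balance: absorbed = emitted ⇒ πR²·S(1−A) = 4πR²·σT_eq⁴, so T_eq⁴ = S(1−A)/(4σ).
T_eq = [2.07×10⁷ × 0.53 / (4 × 5.67×10⁻⁸)]^(1/4) = (4.84×10¹³)^(1/4) = 2640 K.

T_eq ≈ 2640 K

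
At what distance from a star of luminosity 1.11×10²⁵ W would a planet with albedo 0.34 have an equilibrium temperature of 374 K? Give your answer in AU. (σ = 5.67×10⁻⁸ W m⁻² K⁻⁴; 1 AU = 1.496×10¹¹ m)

d ≈ 0.0766 AU

From T_eq⁴ = L(1−A)/(16πσd²): d = √[L(1−A)/(16πσT_eq⁴)].
d = √[1.11×10²⁵ × 0.66 / (16π × 5.67×10⁻⁸ × (374)⁴)] = 1.15×10¹⁰ m = 0.0766 AU.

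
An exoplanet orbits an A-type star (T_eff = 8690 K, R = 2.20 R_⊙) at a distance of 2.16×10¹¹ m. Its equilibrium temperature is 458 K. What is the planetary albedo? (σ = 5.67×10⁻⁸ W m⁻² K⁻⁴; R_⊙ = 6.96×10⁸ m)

R_⋆ = 2.20 × 6.96×10⁸ = 1.53×10⁹ m.
L = 4πR_⋆²σT_⋆⁴ = 4π(1.53×10⁹)² × 5.67×10⁻⁸ × (8690)⁴ = 9.53×10²⁷ W.
S = L/(4πd²) = 1.62×10⁴ W m⁻².
From T_eq⁴ = S(1−A)/(4σ): 1−A = 4σT_eq⁴/S.
1−A = 4 × 5.67×10⁻⁸ × (458)⁴ / 1.62×10⁴ = 0.614.

A ≈ 0.39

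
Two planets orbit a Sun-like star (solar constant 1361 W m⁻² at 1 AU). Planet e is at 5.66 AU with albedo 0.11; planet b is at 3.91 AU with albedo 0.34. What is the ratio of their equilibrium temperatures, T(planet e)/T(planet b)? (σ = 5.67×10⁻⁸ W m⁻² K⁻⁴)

T₁/T₂ ≈ 0.896

T_eq = [S₀(1−A)/(4σd²)]^(1/4), so T ∝ (1−A)^(1/4) / √d.
T₁ = [1361×0.89/(4×5.67×10⁻⁸×5.66²)]^(1/4) = 113.63 K.
T₂ = [1361×0.66/(4×5.67×10⁻⁸×3.91²)]^(1/4) = 126.87 K.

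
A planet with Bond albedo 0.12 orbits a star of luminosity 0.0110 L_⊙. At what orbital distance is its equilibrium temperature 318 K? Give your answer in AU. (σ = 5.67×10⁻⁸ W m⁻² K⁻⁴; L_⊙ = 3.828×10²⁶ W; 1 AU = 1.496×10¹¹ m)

L = 0.0110 × 3.828×10²⁶ = 4.21×10²⁴ W.
From T_eq⁴ = L(1−A)/(16πσd²): d = √[L(1−A)/(16πσT_eq⁴)].
d = √[4.21×10²⁴ × 0.88 / (16π × 5.67×10⁻⁸ × (318)⁴)] = 1.13×10¹⁰ m = 0.0754 AU.

d ≈ 0.0754 AU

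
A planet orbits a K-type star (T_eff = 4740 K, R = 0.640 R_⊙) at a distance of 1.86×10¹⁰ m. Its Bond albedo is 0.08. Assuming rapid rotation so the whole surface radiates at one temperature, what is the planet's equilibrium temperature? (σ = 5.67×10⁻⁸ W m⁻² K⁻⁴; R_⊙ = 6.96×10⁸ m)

R_⋆ = 0.640 × 6.96×10⁸ = 4.45×10⁸ m.
L = 4πR_⋆²σT_⋆⁴ = 4π(4.45×10⁸)² × 5.67×10⁻⁸ × (4740)⁴ = 7.14×10²⁵ W.
S = L/(4πd²) = 1.64×10⁴ W m⁻².
Energy balance: absorbed = emitted ⇒ πR²·S(1−A) = 4πR²·σT_eq⁴, so T_eq⁴ = S(1−A)/(4σ).
T_eq = [1.64×10⁴ × 0.92 / (4 × 5.67×10⁻⁸)]^(1/4) = (6.66×10¹⁰)^(1/4) = 508 K.

T_eq ≈ 508 K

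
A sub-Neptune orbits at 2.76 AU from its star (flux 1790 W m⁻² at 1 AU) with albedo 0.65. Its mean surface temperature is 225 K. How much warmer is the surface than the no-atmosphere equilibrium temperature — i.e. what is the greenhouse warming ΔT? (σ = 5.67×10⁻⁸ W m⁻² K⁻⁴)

S = 1790/2.76² = 235.0 W m⁻².
T_eq = [S(1−A)/(4σ)]^(1/4) = [235.0×0.35/(4×5.67×10⁻⁸)]^(1/4) = 138.0 K.
ΔT = T_surf − T_eq = 225 − 138.0.

ΔT ≈ 87.0 K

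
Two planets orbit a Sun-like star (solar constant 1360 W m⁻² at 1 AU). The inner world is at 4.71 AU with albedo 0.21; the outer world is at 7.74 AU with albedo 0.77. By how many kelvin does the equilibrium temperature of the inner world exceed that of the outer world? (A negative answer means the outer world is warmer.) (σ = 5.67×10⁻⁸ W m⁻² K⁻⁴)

T_eq = [S₀(1−A)/(4σd²)]^(1/4), so T ∝ (1−A)^(1/4) / √d.
T₁ = [1360×0.79/(4×5.67×10⁻⁸×4.71²)]^(1/4) = 120.88 K.
T₂ = [1360×0.23/(4×5.67×10⁻⁸×7.74²)]^(1/4) = 69.27 K.

ΔT ≈ 51.6 K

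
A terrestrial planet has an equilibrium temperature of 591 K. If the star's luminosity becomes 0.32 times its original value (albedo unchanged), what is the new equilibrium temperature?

T_eq ∝ L^(1/4) · d^(−1/2).
T′ = 591 × 0.32^(1/4) = 445 K.

T_eq ≈ 445 K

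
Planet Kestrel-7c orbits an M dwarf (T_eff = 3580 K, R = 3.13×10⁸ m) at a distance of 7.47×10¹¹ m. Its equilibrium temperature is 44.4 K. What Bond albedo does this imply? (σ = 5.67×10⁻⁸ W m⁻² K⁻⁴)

L = 4πR_⋆²σT_⋆⁴ = 4π(3.13×10⁸)² × 5.67×10⁻⁸ × (3580)⁴ = 1.15×10²⁵ W.
S = L/(4πd²) = 1.64 W m⁻².
From T_eq⁴ = S(1−A)/(4σ): 1−A = 4σT_eq⁴/S.
1−A = 4 × 5.67×10⁻⁸ × (44.4)⁴ / 1.64 = 0.539.

A ≈ 0.46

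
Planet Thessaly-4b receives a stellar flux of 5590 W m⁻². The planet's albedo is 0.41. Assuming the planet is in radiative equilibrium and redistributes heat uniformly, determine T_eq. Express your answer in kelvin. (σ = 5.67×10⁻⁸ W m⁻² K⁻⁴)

T_eq ≈ 347 K

Energy balance: absorbed = emitted ⇒ πR²·S(1−A) = 4πR²·σT_eq⁴, so T_eq⁴ = S(1−A)/(4σ).
T_eq = [5590 × 0.59 / (4 × 5.67×10⁻⁸)]^(1/4) = (1.45×10¹⁰)^(1/4) = 347 K.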